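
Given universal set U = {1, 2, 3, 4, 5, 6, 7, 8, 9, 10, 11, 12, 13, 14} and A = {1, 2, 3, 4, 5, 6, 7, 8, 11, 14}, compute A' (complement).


Universal set U = {1, 2, 3, 4, 5, 6, 7, 8, 9, 10, 11, 12, 13, 14}
Set A = {1, 2, 3, 4, 5, 6, 7, 8, 11, 14}
A' = U \ A = elements in U but not in A
Checking each element of U:
1 (in A, exclude), 2 (in A, exclude), 3 (in A, exclude), 4 (in A, exclude), 5 (in A, exclude), 6 (in A, exclude), 7 (in A, exclude), 8 (in A, exclude), 9 (not in A, include), 10 (not in A, include), 11 (in A, exclude), 12 (not in A, include), 13 (not in A, include), 14 (in A, exclude)
A' = {9, 10, 12, 13}

{9, 10, 12, 13}


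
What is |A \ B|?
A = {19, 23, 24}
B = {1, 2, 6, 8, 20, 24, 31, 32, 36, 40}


Set A = {19, 23, 24}
Set B = {1, 2, 6, 8, 20, 24, 31, 32, 36, 40}
A \ B = {19, 23}
|A \ B| = 2

2


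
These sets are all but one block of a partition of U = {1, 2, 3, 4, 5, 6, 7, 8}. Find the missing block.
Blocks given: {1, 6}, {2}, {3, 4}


U = {1, 2, 3, 4, 5, 6, 7, 8}
Shown blocks: {1, 6}, {2}, {3, 4}
A partition's blocks are pairwise disjoint and cover U, so the missing block = U \ (union of shown blocks).
Union of shown blocks: {1, 2, 3, 4, 6}
Missing block = U \ (union) = {5, 7, 8}

{5, 7, 8}


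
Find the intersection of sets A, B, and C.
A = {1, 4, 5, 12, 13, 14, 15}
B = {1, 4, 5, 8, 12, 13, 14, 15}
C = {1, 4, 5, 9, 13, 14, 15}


Set A = {1, 4, 5, 12, 13, 14, 15}
Set B = {1, 4, 5, 8, 12, 13, 14, 15}
Set C = {1, 4, 5, 9, 13, 14, 15}
First, A ∩ B = {1, 4, 5, 12, 13, 14, 15}
Then, (A ∩ B) ∩ C = {1, 4, 5, 13, 14, 15}

{1, 4, 5, 13, 14, 15}


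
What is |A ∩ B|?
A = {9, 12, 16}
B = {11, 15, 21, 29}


Set A = {9, 12, 16}
Set B = {11, 15, 21, 29}
A ∩ B = {}
|A ∩ B| = 0

0


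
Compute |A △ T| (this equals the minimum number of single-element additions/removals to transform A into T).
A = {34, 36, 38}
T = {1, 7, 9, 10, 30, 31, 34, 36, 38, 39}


Set A = {34, 36, 38}
Set T = {1, 7, 9, 10, 30, 31, 34, 36, 38, 39}
Elements to remove from A (in A, not in T): {} → 0 removals
Elements to add to A (in T, not in A): {1, 7, 9, 10, 30, 31, 39} → 7 additions
Total edits = 0 + 7 = 7

7


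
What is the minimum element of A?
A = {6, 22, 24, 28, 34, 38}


Set A = {6, 22, 24, 28, 34, 38}
Elements in ascending order: 6, 22, 24, 28, 34, 38
The smallest element is 6.

6


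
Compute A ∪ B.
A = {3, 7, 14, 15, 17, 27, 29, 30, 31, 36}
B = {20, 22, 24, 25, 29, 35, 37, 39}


Set A = {3, 7, 14, 15, 17, 27, 29, 30, 31, 36}
Set B = {20, 22, 24, 25, 29, 35, 37, 39}
A ∪ B includes all elements in either set.
Elements from A: {3, 7, 14, 15, 17, 27, 29, 30, 31, 36}
Elements from B not already included: {20, 22, 24, 25, 35, 37, 39}
A ∪ B = {3, 7, 14, 15, 17, 20, 22, 24, 25, 27, 29, 30, 31, 35, 36, 37, 39}

{3, 7, 14, 15, 17, 20, 22, 24, 25, 27, 29, 30, 31, 35, 36, 37, 39}


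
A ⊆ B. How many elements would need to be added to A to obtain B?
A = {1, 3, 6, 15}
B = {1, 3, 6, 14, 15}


Set A = {1, 3, 6, 15}, |A| = 4
Set B = {1, 3, 6, 14, 15}, |B| = 5
Since A ⊆ B: B \ A = {14}
|B| - |A| = 5 - 4 = 1

1


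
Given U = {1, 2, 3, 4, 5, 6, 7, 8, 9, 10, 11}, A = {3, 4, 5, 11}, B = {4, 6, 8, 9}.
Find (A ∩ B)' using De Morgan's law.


U = {1, 2, 3, 4, 5, 6, 7, 8, 9, 10, 11}
A = {3, 4, 5, 11}, B = {4, 6, 8, 9}
A ∩ B = {4}
(A ∩ B)' = U \ (A ∩ B) = {1, 2, 3, 5, 6, 7, 8, 9, 10, 11}
Verification via A' ∪ B': A' = {1, 2, 6, 7, 8, 9, 10}, B' = {1, 2, 3, 5, 7, 10, 11}
A' ∪ B' = {1, 2, 3, 5, 6, 7, 8, 9, 10, 11} ✓

{1, 2, 3, 5, 6, 7, 8, 9, 10, 11}


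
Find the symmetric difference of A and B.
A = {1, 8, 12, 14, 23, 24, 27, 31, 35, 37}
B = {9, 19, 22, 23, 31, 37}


Set A = {1, 8, 12, 14, 23, 24, 27, 31, 35, 37}
Set B = {9, 19, 22, 23, 31, 37}
A △ B = (A \ B) ∪ (B \ A)
Elements in A but not B: {1, 8, 12, 14, 24, 27, 35}
Elements in B but not A: {9, 19, 22}
A △ B = {1, 8, 9, 12, 14, 19, 22, 24, 27, 35}

{1, 8, 9, 12, 14, 19, 22, 24, 27, 35}


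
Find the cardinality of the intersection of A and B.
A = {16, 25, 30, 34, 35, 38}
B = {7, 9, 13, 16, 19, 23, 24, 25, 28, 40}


Set A = {16, 25, 30, 34, 35, 38}
Set B = {7, 9, 13, 16, 19, 23, 24, 25, 28, 40}
A ∩ B = {16, 25}
|A ∩ B| = 2

2


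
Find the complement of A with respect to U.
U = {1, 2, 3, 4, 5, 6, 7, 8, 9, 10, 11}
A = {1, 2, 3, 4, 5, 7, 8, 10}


Universal set U = {1, 2, 3, 4, 5, 6, 7, 8, 9, 10, 11}
Set A = {1, 2, 3, 4, 5, 7, 8, 10}
A' = U \ A = elements in U but not in A
Checking each element of U:
1 (in A, exclude), 2 (in A, exclude), 3 (in A, exclude), 4 (in A, exclude), 5 (in A, exclude), 6 (not in A, include), 7 (in A, exclude), 8 (in A, exclude), 9 (not in A, include), 10 (in A, exclude), 11 (not in A, include)
A' = {6, 9, 11}

{6, 9, 11}


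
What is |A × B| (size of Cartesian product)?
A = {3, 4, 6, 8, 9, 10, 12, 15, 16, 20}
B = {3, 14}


Set A = {3, 4, 6, 8, 9, 10, 12, 15, 16, 20} has 10 elements.
Set B = {3, 14} has 2 elements.
|A × B| = |A| × |B| = 10 × 2 = 20

20


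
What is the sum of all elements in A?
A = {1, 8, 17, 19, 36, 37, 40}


Set A = {1, 8, 17, 19, 36, 37, 40}
Sum = 1 + 8 + 17 + 19 + 36 + 37 + 40 = 158

158


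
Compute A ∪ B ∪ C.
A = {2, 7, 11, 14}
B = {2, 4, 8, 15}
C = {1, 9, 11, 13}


Set A = {2, 7, 11, 14}
Set B = {2, 4, 8, 15}
Set C = {1, 9, 11, 13}
First, A ∪ B = {2, 4, 7, 8, 11, 14, 15}
Then, (A ∪ B) ∪ C = {1, 2, 4, 7, 8, 9, 11, 13, 14, 15}

{1, 2, 4, 7, 8, 9, 11, 13, 14, 15}


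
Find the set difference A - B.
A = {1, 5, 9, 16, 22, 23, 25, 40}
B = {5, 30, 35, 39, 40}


Set A = {1, 5, 9, 16, 22, 23, 25, 40}
Set B = {5, 30, 35, 39, 40}
A \ B includes elements in A that are not in B.
Check each element of A:
1 (not in B, keep), 5 (in B, remove), 9 (not in B, keep), 16 (not in B, keep), 22 (not in B, keep), 23 (not in B, keep), 25 (not in B, keep), 40 (in B, remove)
A \ B = {1, 9, 16, 22, 23, 25}

{1, 9, 16, 22, 23, 25}


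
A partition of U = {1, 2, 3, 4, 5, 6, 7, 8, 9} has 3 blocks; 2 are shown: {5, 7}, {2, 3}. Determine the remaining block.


U = {1, 2, 3, 4, 5, 6, 7, 8, 9}
Shown blocks: {5, 7}, {2, 3}
A partition's blocks are pairwise disjoint and cover U, so the missing block = U \ (union of shown blocks).
Union of shown blocks: {2, 3, 5, 7}
Missing block = U \ (union) = {1, 4, 6, 8, 9}

{1, 4, 6, 8, 9}


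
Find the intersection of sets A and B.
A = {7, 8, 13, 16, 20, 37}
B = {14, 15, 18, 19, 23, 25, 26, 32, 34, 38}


Set A = {7, 8, 13, 16, 20, 37}
Set B = {14, 15, 18, 19, 23, 25, 26, 32, 34, 38}
A ∩ B includes only elements in both sets.
Check each element of A against B:
7 ✗, 8 ✗, 13 ✗, 16 ✗, 20 ✗, 37 ✗
A ∩ B = {}

{}


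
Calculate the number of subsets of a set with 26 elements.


The set has 26 elements.
The power set contains all possible subsets.
|P(A)| = 2^|A| = 2^26 = 67108864

67108864


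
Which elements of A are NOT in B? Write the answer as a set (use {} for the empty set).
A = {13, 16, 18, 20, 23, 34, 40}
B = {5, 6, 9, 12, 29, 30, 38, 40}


Set A = {13, 16, 18, 20, 23, 34, 40}
Set B = {5, 6, 9, 12, 29, 30, 38, 40}
Check each element of A against B:
13 ∉ B (include), 16 ∉ B (include), 18 ∉ B (include), 20 ∉ B (include), 23 ∉ B (include), 34 ∉ B (include), 40 ∈ B
Elements of A not in B: {13, 16, 18, 20, 23, 34}

{13, 16, 18, 20, 23, 34}


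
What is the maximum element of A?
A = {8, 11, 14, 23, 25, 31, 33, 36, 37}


Set A = {8, 11, 14, 23, 25, 31, 33, 36, 37}
Elements in ascending order: 8, 11, 14, 23, 25, 31, 33, 36, 37
The largest element is 37.

37


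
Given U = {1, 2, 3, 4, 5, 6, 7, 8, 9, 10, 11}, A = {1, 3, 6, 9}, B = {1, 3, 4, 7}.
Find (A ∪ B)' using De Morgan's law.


U = {1, 2, 3, 4, 5, 6, 7, 8, 9, 10, 11}
A = {1, 3, 6, 9}, B = {1, 3, 4, 7}
A ∪ B = {1, 3, 4, 6, 7, 9}
(A ∪ B)' = U \ (A ∪ B) = {2, 5, 8, 10, 11}
Verification via A' ∩ B': A' = {2, 4, 5, 7, 8, 10, 11}, B' = {2, 5, 6, 8, 9, 10, 11}
A' ∩ B' = {2, 5, 8, 10, 11} ✓

{2, 5, 8, 10, 11}


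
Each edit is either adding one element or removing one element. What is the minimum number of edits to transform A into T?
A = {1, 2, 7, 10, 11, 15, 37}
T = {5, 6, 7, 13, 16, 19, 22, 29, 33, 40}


Set A = {1, 2, 7, 10, 11, 15, 37}
Set T = {5, 6, 7, 13, 16, 19, 22, 29, 33, 40}
Elements to remove from A (in A, not in T): {1, 2, 10, 11, 15, 37} → 6 removals
Elements to add to A (in T, not in A): {5, 6, 13, 16, 19, 22, 29, 33, 40} → 9 additions
Total edits = 6 + 9 = 15

15


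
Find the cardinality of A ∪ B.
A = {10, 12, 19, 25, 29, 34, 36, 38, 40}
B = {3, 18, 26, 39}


Set A = {10, 12, 19, 25, 29, 34, 36, 38, 40}, |A| = 9
Set B = {3, 18, 26, 39}, |B| = 4
A ∩ B = {}, |A ∩ B| = 0
|A ∪ B| = |A| + |B| - |A ∩ B| = 9 + 4 - 0 = 13

13


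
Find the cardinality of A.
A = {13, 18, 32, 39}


Set A = {13, 18, 32, 39}
Listing elements: 13, 18, 32, 39
Counting: 4 elements
|A| = 4

4


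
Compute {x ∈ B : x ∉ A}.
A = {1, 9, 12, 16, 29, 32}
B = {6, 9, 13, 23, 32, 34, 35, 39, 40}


Set A = {1, 9, 12, 16, 29, 32}
Set B = {6, 9, 13, 23, 32, 34, 35, 39, 40}
Check each element of B against A:
6 ∉ A (include), 9 ∈ A, 13 ∉ A (include), 23 ∉ A (include), 32 ∈ A, 34 ∉ A (include), 35 ∉ A (include), 39 ∉ A (include), 40 ∉ A (include)
Elements of B not in A: {6, 13, 23, 34, 35, 39, 40}

{6, 13, 23, 34, 35, 39, 40}


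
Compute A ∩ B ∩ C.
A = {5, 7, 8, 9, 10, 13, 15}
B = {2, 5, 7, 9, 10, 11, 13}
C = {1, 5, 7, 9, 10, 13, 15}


Set A = {5, 7, 8, 9, 10, 13, 15}
Set B = {2, 5, 7, 9, 10, 11, 13}
Set C = {1, 5, 7, 9, 10, 13, 15}
First, A ∩ B = {5, 7, 9, 10, 13}
Then, (A ∩ B) ∩ C = {5, 7, 9, 10, 13}

{5, 7, 9, 10, 13}


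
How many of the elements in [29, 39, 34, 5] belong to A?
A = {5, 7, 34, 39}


Set A = {5, 7, 34, 39}
Candidates: [29, 39, 34, 5]
Check each candidate:
29 ∉ A, 39 ∈ A, 34 ∈ A, 5 ∈ A
Count of candidates in A: 3

3


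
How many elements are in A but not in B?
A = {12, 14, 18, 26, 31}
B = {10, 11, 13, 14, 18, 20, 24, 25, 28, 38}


Set A = {12, 14, 18, 26, 31}
Set B = {10, 11, 13, 14, 18, 20, 24, 25, 28, 38}
A \ B = {12, 26, 31}
|A \ B| = 3

3


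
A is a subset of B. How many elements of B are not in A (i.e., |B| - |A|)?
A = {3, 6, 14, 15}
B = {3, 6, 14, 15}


Set A = {3, 6, 14, 15}, |A| = 4
Set B = {3, 6, 14, 15}, |B| = 4
Since A ⊆ B: B \ A = {}
|B| - |A| = 4 - 4 = 0

0


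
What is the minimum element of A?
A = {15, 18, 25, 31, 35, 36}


Set A = {15, 18, 25, 31, 35, 36}
Elements in ascending order: 15, 18, 25, 31, 35, 36
The smallest element is 15.

15


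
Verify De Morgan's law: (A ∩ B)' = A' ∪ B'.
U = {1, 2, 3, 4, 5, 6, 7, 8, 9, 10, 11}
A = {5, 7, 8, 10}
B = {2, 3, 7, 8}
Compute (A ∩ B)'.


U = {1, 2, 3, 4, 5, 6, 7, 8, 9, 10, 11}
A = {5, 7, 8, 10}, B = {2, 3, 7, 8}
A ∩ B = {7, 8}
(A ∩ B)' = U \ (A ∩ B) = {1, 2, 3, 4, 5, 6, 9, 10, 11}
Verification via A' ∪ B': A' = {1, 2, 3, 4, 6, 9, 11}, B' = {1, 4, 5, 6, 9, 10, 11}
A' ∪ B' = {1, 2, 3, 4, 5, 6, 9, 10, 11} ✓

{1, 2, 3, 4, 5, 6, 9, 10, 11}


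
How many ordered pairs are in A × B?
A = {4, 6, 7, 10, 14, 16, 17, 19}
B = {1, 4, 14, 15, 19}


Set A = {4, 6, 7, 10, 14, 16, 17, 19} has 8 elements.
Set B = {1, 4, 14, 15, 19} has 5 elements.
|A × B| = |A| × |B| = 8 × 5 = 40

40


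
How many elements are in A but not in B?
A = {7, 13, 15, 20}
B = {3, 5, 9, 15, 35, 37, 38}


Set A = {7, 13, 15, 20}
Set B = {3, 5, 9, 15, 35, 37, 38}
A \ B = {7, 13, 20}
|A \ B| = 3

3


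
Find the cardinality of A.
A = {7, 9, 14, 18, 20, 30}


Set A = {7, 9, 14, 18, 20, 30}
Listing elements: 7, 9, 14, 18, 20, 30
Counting: 6 elements
|A| = 6

6


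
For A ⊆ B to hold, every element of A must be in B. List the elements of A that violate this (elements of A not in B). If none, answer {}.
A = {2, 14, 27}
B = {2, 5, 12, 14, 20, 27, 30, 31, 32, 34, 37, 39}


Set A = {2, 14, 27}
Set B = {2, 5, 12, 14, 20, 27, 30, 31, 32, 34, 37, 39}
Check each element of A against B:
2 ∈ B, 14 ∈ B, 27 ∈ B
Elements of A not in B: {}

{}


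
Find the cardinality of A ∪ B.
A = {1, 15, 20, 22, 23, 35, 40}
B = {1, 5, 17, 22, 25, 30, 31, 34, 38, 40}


Set A = {1, 15, 20, 22, 23, 35, 40}, |A| = 7
Set B = {1, 5, 17, 22, 25, 30, 31, 34, 38, 40}, |B| = 10
A ∩ B = {1, 22, 40}, |A ∩ B| = 3
|A ∪ B| = |A| + |B| - |A ∩ B| = 7 + 10 - 3 = 14

14


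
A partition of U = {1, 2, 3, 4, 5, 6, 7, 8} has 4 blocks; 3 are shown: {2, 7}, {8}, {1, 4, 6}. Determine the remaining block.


U = {1, 2, 3, 4, 5, 6, 7, 8}
Shown blocks: {2, 7}, {8}, {1, 4, 6}
A partition's blocks are pairwise disjoint and cover U, so the missing block = U \ (union of shown blocks).
Union of shown blocks: {1, 2, 4, 6, 7, 8}
Missing block = U \ (union) = {3, 5}

{3, 5}


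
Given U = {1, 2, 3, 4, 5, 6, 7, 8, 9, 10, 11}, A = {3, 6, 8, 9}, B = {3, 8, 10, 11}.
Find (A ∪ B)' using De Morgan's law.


U = {1, 2, 3, 4, 5, 6, 7, 8, 9, 10, 11}
A = {3, 6, 8, 9}, B = {3, 8, 10, 11}
A ∪ B = {3, 6, 8, 9, 10, 11}
(A ∪ B)' = U \ (A ∪ B) = {1, 2, 4, 5, 7}
Verification via A' ∩ B': A' = {1, 2, 4, 5, 7, 10, 11}, B' = {1, 2, 4, 5, 6, 7, 9}
A' ∩ B' = {1, 2, 4, 5, 7} ✓

{1, 2, 4, 5, 7}


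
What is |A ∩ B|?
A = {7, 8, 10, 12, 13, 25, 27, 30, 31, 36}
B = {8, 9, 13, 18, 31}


Set A = {7, 8, 10, 12, 13, 25, 27, 30, 31, 36}
Set B = {8, 9, 13, 18, 31}
A ∩ B = {8, 13, 31}
|A ∩ B| = 3

3


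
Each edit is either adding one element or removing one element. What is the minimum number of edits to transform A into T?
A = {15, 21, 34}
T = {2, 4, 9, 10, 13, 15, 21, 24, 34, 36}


Set A = {15, 21, 34}
Set T = {2, 4, 9, 10, 13, 15, 21, 24, 34, 36}
Elements to remove from A (in A, not in T): {} → 0 removals
Elements to add to A (in T, not in A): {2, 4, 9, 10, 13, 24, 36} → 7 additions
Total edits = 0 + 7 = 7

7


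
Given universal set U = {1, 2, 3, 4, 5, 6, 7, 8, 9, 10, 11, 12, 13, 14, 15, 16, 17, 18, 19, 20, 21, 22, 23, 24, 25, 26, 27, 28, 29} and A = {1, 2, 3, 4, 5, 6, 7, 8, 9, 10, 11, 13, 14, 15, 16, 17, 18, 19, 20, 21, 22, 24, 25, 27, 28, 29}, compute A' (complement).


Universal set U = {1, 2, 3, 4, 5, 6, 7, 8, 9, 10, 11, 12, 13, 14, 15, 16, 17, 18, 19, 20, 21, 22, 23, 24, 25, 26, 27, 28, 29}
Set A = {1, 2, 3, 4, 5, 6, 7, 8, 9, 10, 11, 13, 14, 15, 16, 17, 18, 19, 20, 21, 22, 24, 25, 27, 28, 29}
A' = U \ A = elements in U but not in A
Checking each element of U:
1 (in A, exclude), 2 (in A, exclude), 3 (in A, exclude), 4 (in A, exclude), 5 (in A, exclude), 6 (in A, exclude), 7 (in A, exclude), 8 (in A, exclude), 9 (in A, exclude), 10 (in A, exclude), 11 (in A, exclude), 12 (not in A, include), 13 (in A, exclude), 14 (in A, exclude), 15 (in A, exclude), 16 (in A, exclude), 17 (in A, exclude), 18 (in A, exclude), 19 (in A, exclude), 20 (in A, exclude), 21 (in A, exclude), 22 (in A, exclude), 23 (not in A, include), 24 (in A, exclude), 25 (in A, exclude), 26 (not in A, include), 27 (in A, exclude), 28 (in A, exclude), 29 (in A, exclude)
A' = {12, 23, 26}

{12, 23, 26}


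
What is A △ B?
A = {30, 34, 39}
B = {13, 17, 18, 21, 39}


Set A = {30, 34, 39}
Set B = {13, 17, 18, 21, 39}
A △ B = (A \ B) ∪ (B \ A)
Elements in A but not B: {30, 34}
Elements in B but not A: {13, 17, 18, 21}
A △ B = {13, 17, 18, 21, 30, 34}

{13, 17, 18, 21, 30, 34}


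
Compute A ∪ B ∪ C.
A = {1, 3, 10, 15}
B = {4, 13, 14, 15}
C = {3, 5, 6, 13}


Set A = {1, 3, 10, 15}
Set B = {4, 13, 14, 15}
Set C = {3, 5, 6, 13}
First, A ∪ B = {1, 3, 4, 10, 13, 14, 15}
Then, (A ∪ B) ∪ C = {1, 3, 4, 5, 6, 10, 13, 14, 15}

{1, 3, 4, 5, 6, 10, 13, 14, 15}


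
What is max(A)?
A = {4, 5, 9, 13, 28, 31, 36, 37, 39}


Set A = {4, 5, 9, 13, 28, 31, 36, 37, 39}
Elements in ascending order: 4, 5, 9, 13, 28, 31, 36, 37, 39
The largest element is 39.

39


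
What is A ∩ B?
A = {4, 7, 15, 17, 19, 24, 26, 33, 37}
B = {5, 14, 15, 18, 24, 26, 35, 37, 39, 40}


Set A = {4, 7, 15, 17, 19, 24, 26, 33, 37}
Set B = {5, 14, 15, 18, 24, 26, 35, 37, 39, 40}
A ∩ B includes only elements in both sets.
Check each element of A against B:
4 ✗, 7 ✗, 15 ✓, 17 ✗, 19 ✗, 24 ✓, 26 ✓, 33 ✗, 37 ✓
A ∩ B = {15, 24, 26, 37}

{15, 24, 26, 37}


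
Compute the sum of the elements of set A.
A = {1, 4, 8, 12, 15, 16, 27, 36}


Set A = {1, 4, 8, 12, 15, 16, 27, 36}
Sum = 1 + 4 + 8 + 12 + 15 + 16 + 27 + 36 = 119

119


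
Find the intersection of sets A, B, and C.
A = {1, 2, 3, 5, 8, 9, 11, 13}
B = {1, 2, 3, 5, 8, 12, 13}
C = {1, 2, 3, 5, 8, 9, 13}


Set A = {1, 2, 3, 5, 8, 9, 11, 13}
Set B = {1, 2, 3, 5, 8, 12, 13}
Set C = {1, 2, 3, 5, 8, 9, 13}
First, A ∩ B = {1, 2, 3, 5, 8, 13}
Then, (A ∩ B) ∩ C = {1, 2, 3, 5, 8, 13}

{1, 2, 3, 5, 8, 13}


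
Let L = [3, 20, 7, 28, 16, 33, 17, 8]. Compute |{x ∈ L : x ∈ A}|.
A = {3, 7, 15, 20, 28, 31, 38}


Set A = {3, 7, 15, 20, 28, 31, 38}
Candidates: [3, 20, 7, 28, 16, 33, 17, 8]
Check each candidate:
3 ∈ A, 20 ∈ A, 7 ∈ A, 28 ∈ A, 16 ∉ A, 33 ∉ A, 17 ∉ A, 8 ∉ A
Count of candidates in A: 4

4


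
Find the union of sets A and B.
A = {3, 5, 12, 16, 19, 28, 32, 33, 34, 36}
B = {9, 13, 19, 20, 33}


Set A = {3, 5, 12, 16, 19, 28, 32, 33, 34, 36}
Set B = {9, 13, 19, 20, 33}
A ∪ B includes all elements in either set.
Elements from A: {3, 5, 12, 16, 19, 28, 32, 33, 34, 36}
Elements from B not already included: {9, 13, 20}
A ∪ B = {3, 5, 9, 12, 13, 16, 19, 20, 28, 32, 33, 34, 36}

{3, 5, 9, 12, 13, 16, 19, 20, 28, 32, 33, 34, 36}


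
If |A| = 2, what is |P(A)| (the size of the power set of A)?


The set has 2 elements.
The power set contains all possible subsets.
|P(A)| = 2^|A| = 2^2 = 4

4


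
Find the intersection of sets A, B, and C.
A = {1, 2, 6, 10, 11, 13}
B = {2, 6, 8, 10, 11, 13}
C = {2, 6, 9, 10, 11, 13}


Set A = {1, 2, 6, 10, 11, 13}
Set B = {2, 6, 8, 10, 11, 13}
Set C = {2, 6, 9, 10, 11, 13}
First, A ∩ B = {2, 6, 10, 11, 13}
Then, (A ∩ B) ∩ C = {2, 6, 10, 11, 13}

{2, 6, 10, 11, 13}


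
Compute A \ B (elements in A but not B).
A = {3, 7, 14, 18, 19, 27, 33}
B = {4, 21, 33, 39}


Set A = {3, 7, 14, 18, 19, 27, 33}
Set B = {4, 21, 33, 39}
A \ B includes elements in A that are not in B.
Check each element of A:
3 (not in B, keep), 7 (not in B, keep), 14 (not in B, keep), 18 (not in B, keep), 19 (not in B, keep), 27 (not in B, keep), 33 (in B, remove)
A \ B = {3, 7, 14, 18, 19, 27}

{3, 7, 14, 18, 19, 27}


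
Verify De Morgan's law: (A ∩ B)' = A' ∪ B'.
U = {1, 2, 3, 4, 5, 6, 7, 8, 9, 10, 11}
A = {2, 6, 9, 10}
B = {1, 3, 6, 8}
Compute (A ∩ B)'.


U = {1, 2, 3, 4, 5, 6, 7, 8, 9, 10, 11}
A = {2, 6, 9, 10}, B = {1, 3, 6, 8}
A ∩ B = {6}
(A ∩ B)' = U \ (A ∩ B) = {1, 2, 3, 4, 5, 7, 8, 9, 10, 11}
Verification via A' ∪ B': A' = {1, 3, 4, 5, 7, 8, 11}, B' = {2, 4, 5, 7, 9, 10, 11}
A' ∪ B' = {1, 2, 3, 4, 5, 7, 8, 9, 10, 11} ✓

{1, 2, 3, 4, 5, 7, 8, 9, 10, 11}


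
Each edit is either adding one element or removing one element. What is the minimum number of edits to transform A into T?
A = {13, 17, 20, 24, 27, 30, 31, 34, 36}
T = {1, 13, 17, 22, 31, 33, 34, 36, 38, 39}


Set A = {13, 17, 20, 24, 27, 30, 31, 34, 36}
Set T = {1, 13, 17, 22, 31, 33, 34, 36, 38, 39}
Elements to remove from A (in A, not in T): {20, 24, 27, 30} → 4 removals
Elements to add to A (in T, not in A): {1, 22, 33, 38, 39} → 5 additions
Total edits = 4 + 5 = 9

9


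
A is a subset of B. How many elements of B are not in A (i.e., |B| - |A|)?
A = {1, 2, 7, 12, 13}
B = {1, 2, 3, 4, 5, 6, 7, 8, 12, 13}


Set A = {1, 2, 7, 12, 13}, |A| = 5
Set B = {1, 2, 3, 4, 5, 6, 7, 8, 12, 13}, |B| = 10
Since A ⊆ B: B \ A = {3, 4, 5, 6, 8}
|B| - |A| = 10 - 5 = 5

5


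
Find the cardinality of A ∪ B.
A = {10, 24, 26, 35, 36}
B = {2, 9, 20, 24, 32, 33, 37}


Set A = {10, 24, 26, 35, 36}, |A| = 5
Set B = {2, 9, 20, 24, 32, 33, 37}, |B| = 7
A ∩ B = {24}, |A ∩ B| = 1
|A ∪ B| = |A| + |B| - |A ∩ B| = 5 + 7 - 1 = 11

11


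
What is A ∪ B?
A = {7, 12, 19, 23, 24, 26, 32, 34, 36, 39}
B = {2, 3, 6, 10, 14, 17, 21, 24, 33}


Set A = {7, 12, 19, 23, 24, 26, 32, 34, 36, 39}
Set B = {2, 3, 6, 10, 14, 17, 21, 24, 33}
A ∪ B includes all elements in either set.
Elements from A: {7, 12, 19, 23, 24, 26, 32, 34, 36, 39}
Elements from B not already included: {2, 3, 6, 10, 14, 17, 21, 33}
A ∪ B = {2, 3, 6, 7, 10, 12, 14, 17, 19, 21, 23, 24, 26, 32, 33, 34, 36, 39}

{2, 3, 6, 7, 10, 12, 14, 17, 19, 21, 23, 24, 26, 32, 33, 34, 36, 39}


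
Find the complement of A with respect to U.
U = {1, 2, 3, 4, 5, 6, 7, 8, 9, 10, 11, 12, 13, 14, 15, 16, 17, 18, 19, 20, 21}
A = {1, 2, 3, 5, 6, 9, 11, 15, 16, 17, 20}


Universal set U = {1, 2, 3, 4, 5, 6, 7, 8, 9, 10, 11, 12, 13, 14, 15, 16, 17, 18, 19, 20, 21}
Set A = {1, 2, 3, 5, 6, 9, 11, 15, 16, 17, 20}
A' = U \ A = elements in U but not in A
Checking each element of U:
1 (in A, exclude), 2 (in A, exclude), 3 (in A, exclude), 4 (not in A, include), 5 (in A, exclude), 6 (in A, exclude), 7 (not in A, include), 8 (not in A, include), 9 (in A, exclude), 10 (not in A, include), 11 (in A, exclude), 12 (not in A, include), 13 (not in A, include), 14 (not in A, include), 15 (in A, exclude), 16 (in A, exclude), 17 (in A, exclude), 18 (not in A, include), 19 (not in A, include), 20 (in A, exclude), 21 (not in A, include)
A' = {4, 7, 8, 10, 12, 13, 14, 18, 19, 21}

{4, 7, 8, 10, 12, 13, 14, 18, 19, 21}


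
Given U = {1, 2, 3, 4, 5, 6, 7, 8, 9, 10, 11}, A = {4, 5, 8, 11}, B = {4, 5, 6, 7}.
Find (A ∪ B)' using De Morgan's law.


U = {1, 2, 3, 4, 5, 6, 7, 8, 9, 10, 11}
A = {4, 5, 8, 11}, B = {4, 5, 6, 7}
A ∪ B = {4, 5, 6, 7, 8, 11}
(A ∪ B)' = U \ (A ∪ B) = {1, 2, 3, 9, 10}
Verification via A' ∩ B': A' = {1, 2, 3, 6, 7, 9, 10}, B' = {1, 2, 3, 8, 9, 10, 11}
A' ∩ B' = {1, 2, 3, 9, 10} ✓

{1, 2, 3, 9, 10}


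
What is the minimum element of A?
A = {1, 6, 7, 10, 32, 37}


Set A = {1, 6, 7, 10, 32, 37}
Elements in ascending order: 1, 6, 7, 10, 32, 37
The smallest element is 1.

1


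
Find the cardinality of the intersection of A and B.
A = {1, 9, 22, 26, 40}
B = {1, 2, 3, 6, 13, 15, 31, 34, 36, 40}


Set A = {1, 9, 22, 26, 40}
Set B = {1, 2, 3, 6, 13, 15, 31, 34, 36, 40}
A ∩ B = {1, 40}
|A ∩ B| = 2

2


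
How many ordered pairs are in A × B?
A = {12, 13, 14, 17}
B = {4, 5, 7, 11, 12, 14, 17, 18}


Set A = {12, 13, 14, 17} has 4 elements.
Set B = {4, 5, 7, 11, 12, 14, 17, 18} has 8 elements.
|A × B| = |A| × |B| = 4 × 8 = 32

32


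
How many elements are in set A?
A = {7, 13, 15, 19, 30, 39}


Set A = {7, 13, 15, 19, 30, 39}
Listing elements: 7, 13, 15, 19, 30, 39
Counting: 6 elements
|A| = 6

6


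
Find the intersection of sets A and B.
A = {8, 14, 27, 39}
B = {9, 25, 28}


Set A = {8, 14, 27, 39}
Set B = {9, 25, 28}
A ∩ B includes only elements in both sets.
Check each element of A against B:
8 ✗, 14 ✗, 27 ✗, 39 ✗
A ∩ B = {}

{}


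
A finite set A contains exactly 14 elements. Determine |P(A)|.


The set has 14 elements.
The power set contains all possible subsets.
|P(A)| = 2^|A| = 2^14 = 16384

16384


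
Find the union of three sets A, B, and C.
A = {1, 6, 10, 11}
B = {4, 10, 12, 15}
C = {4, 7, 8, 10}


Set A = {1, 6, 10, 11}
Set B = {4, 10, 12, 15}
Set C = {4, 7, 8, 10}
First, A ∪ B = {1, 4, 6, 10, 11, 12, 15}
Then, (A ∪ B) ∪ C = {1, 4, 6, 7, 8, 10, 11, 12, 15}

{1, 4, 6, 7, 8, 10, 11, 12, 15}


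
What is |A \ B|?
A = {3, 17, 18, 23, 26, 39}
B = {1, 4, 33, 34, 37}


Set A = {3, 17, 18, 23, 26, 39}
Set B = {1, 4, 33, 34, 37}
A \ B = {3, 17, 18, 23, 26, 39}
|A \ B| = 6

6


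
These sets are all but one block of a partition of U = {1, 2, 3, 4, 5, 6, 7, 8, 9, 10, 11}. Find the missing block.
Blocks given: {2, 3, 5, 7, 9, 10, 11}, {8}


U = {1, 2, 3, 4, 5, 6, 7, 8, 9, 10, 11}
Shown blocks: {2, 3, 5, 7, 9, 10, 11}, {8}
A partition's blocks are pairwise disjoint and cover U, so the missing block = U \ (union of shown blocks).
Union of shown blocks: {2, 3, 5, 7, 8, 9, 10, 11}
Missing block = U \ (union) = {1, 4, 6}

{1, 4, 6}


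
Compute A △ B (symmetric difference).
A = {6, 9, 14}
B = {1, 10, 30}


Set A = {6, 9, 14}
Set B = {1, 10, 30}
A △ B = (A \ B) ∪ (B \ A)
Elements in A but not B: {6, 9, 14}
Elements in B but not A: {1, 10, 30}
A △ B = {1, 6, 9, 10, 14, 30}

{1, 6, 9, 10, 14, 30}


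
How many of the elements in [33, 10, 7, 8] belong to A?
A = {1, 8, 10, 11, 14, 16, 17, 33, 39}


Set A = {1, 8, 10, 11, 14, 16, 17, 33, 39}
Candidates: [33, 10, 7, 8]
Check each candidate:
33 ∈ A, 10 ∈ A, 7 ∉ A, 8 ∈ A
Count of candidates in A: 3

3


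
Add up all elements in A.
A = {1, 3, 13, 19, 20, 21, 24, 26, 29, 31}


Set A = {1, 3, 13, 19, 20, 21, 24, 26, 29, 31}
Sum = 1 + 3 + 13 + 19 + 20 + 21 + 24 + 26 + 29 + 31 = 187

187


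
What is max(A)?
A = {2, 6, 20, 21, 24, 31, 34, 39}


Set A = {2, 6, 20, 21, 24, 31, 34, 39}
Elements in ascending order: 2, 6, 20, 21, 24, 31, 34, 39
The largest element is 39.

39


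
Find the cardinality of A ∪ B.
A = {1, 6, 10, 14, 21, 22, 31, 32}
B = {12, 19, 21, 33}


Set A = {1, 6, 10, 14, 21, 22, 31, 32}, |A| = 8
Set B = {12, 19, 21, 33}, |B| = 4
A ∩ B = {21}, |A ∩ B| = 1
|A ∪ B| = |A| + |B| - |A ∩ B| = 8 + 4 - 1 = 11

11


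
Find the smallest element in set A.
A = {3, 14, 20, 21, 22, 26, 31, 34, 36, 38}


Set A = {3, 14, 20, 21, 22, 26, 31, 34, 36, 38}
Elements in ascending order: 3, 14, 20, 21, 22, 26, 31, 34, 36, 38
The smallest element is 3.

3


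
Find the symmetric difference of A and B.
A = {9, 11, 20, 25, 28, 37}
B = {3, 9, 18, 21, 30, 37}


Set A = {9, 11, 20, 25, 28, 37}
Set B = {3, 9, 18, 21, 30, 37}
A △ B = (A \ B) ∪ (B \ A)
Elements in A but not B: {11, 20, 25, 28}
Elements in B but not A: {3, 18, 21, 30}
A △ B = {3, 11, 18, 20, 21, 25, 28, 30}

{3, 11, 18, 20, 21, 25, 28, 30}


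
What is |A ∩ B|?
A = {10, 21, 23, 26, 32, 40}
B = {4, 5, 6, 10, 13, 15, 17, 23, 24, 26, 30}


Set A = {10, 21, 23, 26, 32, 40}
Set B = {4, 5, 6, 10, 13, 15, 17, 23, 24, 26, 30}
A ∩ B = {10, 23, 26}
|A ∩ B| = 3

3


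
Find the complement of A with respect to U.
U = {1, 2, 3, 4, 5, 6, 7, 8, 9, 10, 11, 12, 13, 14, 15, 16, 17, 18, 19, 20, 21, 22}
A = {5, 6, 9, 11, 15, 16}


Universal set U = {1, 2, 3, 4, 5, 6, 7, 8, 9, 10, 11, 12, 13, 14, 15, 16, 17, 18, 19, 20, 21, 22}
Set A = {5, 6, 9, 11, 15, 16}
A' = U \ A = elements in U but not in A
Checking each element of U:
1 (not in A, include), 2 (not in A, include), 3 (not in A, include), 4 (not in A, include), 5 (in A, exclude), 6 (in A, exclude), 7 (not in A, include), 8 (not in A, include), 9 (in A, exclude), 10 (not in A, include), 11 (in A, exclude), 12 (not in A, include), 13 (not in A, include), 14 (not in A, include), 15 (in A, exclude), 16 (in A, exclude), 17 (not in A, include), 18 (not in A, include), 19 (not in A, include), 20 (not in A, include), 21 (not in A, include), 22 (not in A, include)
A' = {1, 2, 3, 4, 7, 8, 10, 12, 13, 14, 17, 18, 19, 20, 21, 22}

{1, 2, 3, 4, 7, 8, 10, 12, 13, 14, 17, 18, 19, 20, 21, 22}


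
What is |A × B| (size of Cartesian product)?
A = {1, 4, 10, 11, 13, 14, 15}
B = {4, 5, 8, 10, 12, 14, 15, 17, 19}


Set A = {1, 4, 10, 11, 13, 14, 15} has 7 elements.
Set B = {4, 5, 8, 10, 12, 14, 15, 17, 19} has 9 elements.
|A × B| = |A| × |B| = 7 × 9 = 63

63


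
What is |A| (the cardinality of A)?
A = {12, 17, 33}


Set A = {12, 17, 33}
Listing elements: 12, 17, 33
Counting: 3 elements
|A| = 3

3


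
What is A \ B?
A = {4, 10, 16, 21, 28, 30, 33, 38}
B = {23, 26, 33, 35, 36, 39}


Set A = {4, 10, 16, 21, 28, 30, 33, 38}
Set B = {23, 26, 33, 35, 36, 39}
A \ B includes elements in A that are not in B.
Check each element of A:
4 (not in B, keep), 10 (not in B, keep), 16 (not in B, keep), 21 (not in B, keep), 28 (not in B, keep), 30 (not in B, keep), 33 (in B, remove), 38 (not in B, keep)
A \ B = {4, 10, 16, 21, 28, 30, 38}

{4, 10, 16, 21, 28, 30, 38}


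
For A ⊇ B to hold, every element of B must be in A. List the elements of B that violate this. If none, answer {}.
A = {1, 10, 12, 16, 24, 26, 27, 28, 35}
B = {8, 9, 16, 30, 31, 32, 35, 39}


Set A = {1, 10, 12, 16, 24, 26, 27, 28, 35}
Set B = {8, 9, 16, 30, 31, 32, 35, 39}
Check each element of B against A:
8 ∉ A (include), 9 ∉ A (include), 16 ∈ A, 30 ∉ A (include), 31 ∉ A (include), 32 ∉ A (include), 35 ∈ A, 39 ∉ A (include)
Elements of B not in A: {8, 9, 30, 31, 32, 39}

{8, 9, 30, 31, 32, 39}


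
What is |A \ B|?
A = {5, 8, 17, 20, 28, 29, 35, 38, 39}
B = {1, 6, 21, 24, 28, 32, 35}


Set A = {5, 8, 17, 20, 28, 29, 35, 38, 39}
Set B = {1, 6, 21, 24, 28, 32, 35}
A \ B = {5, 8, 17, 20, 29, 38, 39}
|A \ B| = 7

7


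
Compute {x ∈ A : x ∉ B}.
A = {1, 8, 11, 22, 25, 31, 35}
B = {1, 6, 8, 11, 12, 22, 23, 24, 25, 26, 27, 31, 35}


Set A = {1, 8, 11, 22, 25, 31, 35}
Set B = {1, 6, 8, 11, 12, 22, 23, 24, 25, 26, 27, 31, 35}
Check each element of A against B:
1 ∈ B, 8 ∈ B, 11 ∈ B, 22 ∈ B, 25 ∈ B, 31 ∈ B, 35 ∈ B
Elements of A not in B: {}

{}


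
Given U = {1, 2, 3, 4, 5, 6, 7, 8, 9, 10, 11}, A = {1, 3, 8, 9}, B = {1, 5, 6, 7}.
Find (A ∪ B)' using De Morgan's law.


U = {1, 2, 3, 4, 5, 6, 7, 8, 9, 10, 11}
A = {1, 3, 8, 9}, B = {1, 5, 6, 7}
A ∪ B = {1, 3, 5, 6, 7, 8, 9}
(A ∪ B)' = U \ (A ∪ B) = {2, 4, 10, 11}
Verification via A' ∩ B': A' = {2, 4, 5, 6, 7, 10, 11}, B' = {2, 3, 4, 8, 9, 10, 11}
A' ∩ B' = {2, 4, 10, 11} ✓

{2, 4, 10, 11}


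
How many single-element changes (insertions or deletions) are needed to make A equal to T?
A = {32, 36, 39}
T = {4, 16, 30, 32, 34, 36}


Set A = {32, 36, 39}
Set T = {4, 16, 30, 32, 34, 36}
Elements to remove from A (in A, not in T): {39} → 1 removals
Elements to add to A (in T, not in A): {4, 16, 30, 34} → 4 additions
Total edits = 1 + 4 = 5

5


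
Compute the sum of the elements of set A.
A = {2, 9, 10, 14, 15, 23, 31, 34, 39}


Set A = {2, 9, 10, 14, 15, 23, 31, 34, 39}
Sum = 2 + 9 + 10 + 14 + 15 + 23 + 31 + 34 + 39 = 177

177


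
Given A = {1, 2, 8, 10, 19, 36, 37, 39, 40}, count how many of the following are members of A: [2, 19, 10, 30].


Set A = {1, 2, 8, 10, 19, 36, 37, 39, 40}
Candidates: [2, 19, 10, 30]
Check each candidate:
2 ∈ A, 19 ∈ A, 10 ∈ A, 30 ∉ A
Count of candidates in A: 3

3


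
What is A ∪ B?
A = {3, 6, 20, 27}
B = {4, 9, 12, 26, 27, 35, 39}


Set A = {3, 6, 20, 27}
Set B = {4, 9, 12, 26, 27, 35, 39}
A ∪ B includes all elements in either set.
Elements from A: {3, 6, 20, 27}
Elements from B not already included: {4, 9, 12, 26, 35, 39}
A ∪ B = {3, 4, 6, 9, 12, 20, 26, 27, 35, 39}

{3, 4, 6, 9, 12, 20, 26, 27, 35, 39}


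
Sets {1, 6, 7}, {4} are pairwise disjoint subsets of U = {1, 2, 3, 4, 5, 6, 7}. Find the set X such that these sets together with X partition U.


U = {1, 2, 3, 4, 5, 6, 7}
Shown blocks: {1, 6, 7}, {4}
A partition's blocks are pairwise disjoint and cover U, so the missing block = U \ (union of shown blocks).
Union of shown blocks: {1, 4, 6, 7}
Missing block = U \ (union) = {2, 3, 5}

{2, 3, 5}


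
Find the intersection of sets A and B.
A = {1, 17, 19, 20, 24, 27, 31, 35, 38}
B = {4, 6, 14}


Set A = {1, 17, 19, 20, 24, 27, 31, 35, 38}
Set B = {4, 6, 14}
A ∩ B includes only elements in both sets.
Check each element of A against B:
1 ✗, 17 ✗, 19 ✗, 20 ✗, 24 ✗, 27 ✗, 31 ✗, 35 ✗, 38 ✗
A ∩ B = {}

{}


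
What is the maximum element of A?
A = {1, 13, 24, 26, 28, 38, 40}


Set A = {1, 13, 24, 26, 28, 38, 40}
Elements in ascending order: 1, 13, 24, 26, 28, 38, 40
The largest element is 40.

40


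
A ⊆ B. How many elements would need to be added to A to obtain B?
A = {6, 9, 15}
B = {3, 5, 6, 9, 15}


Set A = {6, 9, 15}, |A| = 3
Set B = {3, 5, 6, 9, 15}, |B| = 5
Since A ⊆ B: B \ A = {3, 5}
|B| - |A| = 5 - 3 = 2

2


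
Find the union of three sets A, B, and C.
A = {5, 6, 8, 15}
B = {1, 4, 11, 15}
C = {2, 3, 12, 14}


Set A = {5, 6, 8, 15}
Set B = {1, 4, 11, 15}
Set C = {2, 3, 12, 14}
First, A ∪ B = {1, 4, 5, 6, 8, 11, 15}
Then, (A ∪ B) ∪ C = {1, 2, 3, 4, 5, 6, 8, 11, 12, 14, 15}

{1, 2, 3, 4, 5, 6, 8, 11, 12, 14, 15}


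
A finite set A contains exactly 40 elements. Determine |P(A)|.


The set has 40 elements.
The power set contains all possible subsets.
|P(A)| = 2^|A| = 2^40 = 1099511627776

1099511627776


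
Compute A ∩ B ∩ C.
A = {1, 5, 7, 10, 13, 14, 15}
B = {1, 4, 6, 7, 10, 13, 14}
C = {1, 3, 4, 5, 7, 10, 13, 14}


Set A = {1, 5, 7, 10, 13, 14, 15}
Set B = {1, 4, 6, 7, 10, 13, 14}
Set C = {1, 3, 4, 5, 7, 10, 13, 14}
First, A ∩ B = {1, 7, 10, 13, 14}
Then, (A ∩ B) ∩ C = {1, 7, 10, 13, 14}

{1, 7, 10, 13, 14}


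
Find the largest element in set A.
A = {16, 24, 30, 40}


Set A = {16, 24, 30, 40}
Elements in ascending order: 16, 24, 30, 40
The largest element is 40.

40


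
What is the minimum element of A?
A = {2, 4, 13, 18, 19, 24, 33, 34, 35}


Set A = {2, 4, 13, 18, 19, 24, 33, 34, 35}
Elements in ascending order: 2, 4, 13, 18, 19, 24, 33, 34, 35
The smallest element is 2.

2


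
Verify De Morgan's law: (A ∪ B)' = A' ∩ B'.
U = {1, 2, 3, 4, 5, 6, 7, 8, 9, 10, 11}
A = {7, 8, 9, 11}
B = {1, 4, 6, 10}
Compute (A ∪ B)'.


U = {1, 2, 3, 4, 5, 6, 7, 8, 9, 10, 11}
A = {7, 8, 9, 11}, B = {1, 4, 6, 10}
A ∪ B = {1, 4, 6, 7, 8, 9, 10, 11}
(A ∪ B)' = U \ (A ∪ B) = {2, 3, 5}
Verification via A' ∩ B': A' = {1, 2, 3, 4, 5, 6, 10}, B' = {2, 3, 5, 7, 8, 9, 11}
A' ∩ B' = {2, 3, 5} ✓

{2, 3, 5}


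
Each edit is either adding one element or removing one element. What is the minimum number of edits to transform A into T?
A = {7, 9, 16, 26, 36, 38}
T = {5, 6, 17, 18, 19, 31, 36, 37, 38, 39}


Set A = {7, 9, 16, 26, 36, 38}
Set T = {5, 6, 17, 18, 19, 31, 36, 37, 38, 39}
Elements to remove from A (in A, not in T): {7, 9, 16, 26} → 4 removals
Elements to add to A (in T, not in A): {5, 6, 17, 18, 19, 31, 37, 39} → 8 additions
Total edits = 4 + 8 = 12

12


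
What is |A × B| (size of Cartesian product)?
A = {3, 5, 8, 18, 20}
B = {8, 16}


Set A = {3, 5, 8, 18, 20} has 5 elements.
Set B = {8, 16} has 2 elements.
|A × B| = |A| × |B| = 5 × 2 = 10

10


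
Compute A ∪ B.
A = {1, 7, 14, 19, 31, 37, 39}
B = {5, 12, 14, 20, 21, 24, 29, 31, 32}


Set A = {1, 7, 14, 19, 31, 37, 39}
Set B = {5, 12, 14, 20, 21, 24, 29, 31, 32}
A ∪ B includes all elements in either set.
Elements from A: {1, 7, 14, 19, 31, 37, 39}
Elements from B not already included: {5, 12, 20, 21, 24, 29, 32}
A ∪ B = {1, 5, 7, 12, 14, 19, 20, 21, 24, 29, 31, 32, 37, 39}

{1, 5, 7, 12, 14, 19, 20, 21, 24, 29, 31, 32, 37, 39}


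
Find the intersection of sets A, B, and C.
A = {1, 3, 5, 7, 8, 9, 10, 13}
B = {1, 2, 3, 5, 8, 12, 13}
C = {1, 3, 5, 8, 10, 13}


Set A = {1, 3, 5, 7, 8, 9, 10, 13}
Set B = {1, 2, 3, 5, 8, 12, 13}
Set C = {1, 3, 5, 8, 10, 13}
First, A ∩ B = {1, 3, 5, 8, 13}
Then, (A ∩ B) ∩ C = {1, 3, 5, 8, 13}

{1, 3, 5, 8, 13}


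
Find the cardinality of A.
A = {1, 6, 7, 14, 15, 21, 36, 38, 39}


Set A = {1, 6, 7, 14, 15, 21, 36, 38, 39}
Listing elements: 1, 6, 7, 14, 15, 21, 36, 38, 39
Counting: 9 elements
|A| = 9

9


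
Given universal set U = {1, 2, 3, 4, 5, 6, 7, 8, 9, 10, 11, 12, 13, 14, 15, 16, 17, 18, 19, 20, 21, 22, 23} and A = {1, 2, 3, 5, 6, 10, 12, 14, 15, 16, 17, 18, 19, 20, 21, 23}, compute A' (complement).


Universal set U = {1, 2, 3, 4, 5, 6, 7, 8, 9, 10, 11, 12, 13, 14, 15, 16, 17, 18, 19, 20, 21, 22, 23}
Set A = {1, 2, 3, 5, 6, 10, 12, 14, 15, 16, 17, 18, 19, 20, 21, 23}
A' = U \ A = elements in U but not in A
Checking each element of U:
1 (in A, exclude), 2 (in A, exclude), 3 (in A, exclude), 4 (not in A, include), 5 (in A, exclude), 6 (in A, exclude), 7 (not in A, include), 8 (not in A, include), 9 (not in A, include), 10 (in A, exclude), 11 (not in A, include), 12 (in A, exclude), 13 (not in A, include), 14 (in A, exclude), 15 (in A, exclude), 16 (in A, exclude), 17 (in A, exclude), 18 (in A, exclude), 19 (in A, exclude), 20 (in A, exclude), 21 (in A, exclude), 22 (not in A, include), 23 (in A, exclude)
A' = {4, 7, 8, 9, 11, 13, 22}

{4, 7, 8, 9, 11, 13, 22}


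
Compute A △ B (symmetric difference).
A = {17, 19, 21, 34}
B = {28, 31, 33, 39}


Set A = {17, 19, 21, 34}
Set B = {28, 31, 33, 39}
A △ B = (A \ B) ∪ (B \ A)
Elements in A but not B: {17, 19, 21, 34}
Elements in B but not A: {28, 31, 33, 39}
A △ B = {17, 19, 21, 28, 31, 33, 34, 39}

{17, 19, 21, 28, 31, 33, 34, 39}


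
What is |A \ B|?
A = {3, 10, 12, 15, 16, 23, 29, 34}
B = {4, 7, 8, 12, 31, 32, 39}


Set A = {3, 10, 12, 15, 16, 23, 29, 34}
Set B = {4, 7, 8, 12, 31, 32, 39}
A \ B = {3, 10, 15, 16, 23, 29, 34}
|A \ B| = 7

7


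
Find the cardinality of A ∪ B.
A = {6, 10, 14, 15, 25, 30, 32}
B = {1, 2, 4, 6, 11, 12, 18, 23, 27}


Set A = {6, 10, 14, 15, 25, 30, 32}, |A| = 7
Set B = {1, 2, 4, 6, 11, 12, 18, 23, 27}, |B| = 9
A ∩ B = {6}, |A ∩ B| = 1
|A ∪ B| = |A| + |B| - |A ∩ B| = 7 + 9 - 1 = 15

15


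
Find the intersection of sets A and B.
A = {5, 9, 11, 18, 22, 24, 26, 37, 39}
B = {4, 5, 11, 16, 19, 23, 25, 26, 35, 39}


Set A = {5, 9, 11, 18, 22, 24, 26, 37, 39}
Set B = {4, 5, 11, 16, 19, 23, 25, 26, 35, 39}
A ∩ B includes only elements in both sets.
Check each element of A against B:
5 ✓, 9 ✗, 11 ✓, 18 ✗, 22 ✗, 24 ✗, 26 ✓, 37 ✗, 39 ✓
A ∩ B = {5, 11, 26, 39}

{5, 11, 26, 39}


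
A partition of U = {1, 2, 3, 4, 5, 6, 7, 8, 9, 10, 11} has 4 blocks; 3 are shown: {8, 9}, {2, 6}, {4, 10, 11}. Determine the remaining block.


U = {1, 2, 3, 4, 5, 6, 7, 8, 9, 10, 11}
Shown blocks: {8, 9}, {2, 6}, {4, 10, 11}
A partition's blocks are pairwise disjoint and cover U, so the missing block = U \ (union of shown blocks).
Union of shown blocks: {2, 4, 6, 8, 9, 10, 11}
Missing block = U \ (union) = {1, 3, 5, 7}

{1, 3, 5, 7}


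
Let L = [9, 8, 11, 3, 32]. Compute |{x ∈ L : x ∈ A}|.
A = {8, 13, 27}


Set A = {8, 13, 27}
Candidates: [9, 8, 11, 3, 32]
Check each candidate:
9 ∉ A, 8 ∈ A, 11 ∉ A, 3 ∉ A, 32 ∉ A
Count of candidates in A: 1

1


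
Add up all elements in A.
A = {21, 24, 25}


Set A = {21, 24, 25}
Sum = 21 + 24 + 25 = 70

70


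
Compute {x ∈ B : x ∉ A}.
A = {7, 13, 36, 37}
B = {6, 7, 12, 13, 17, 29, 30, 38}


Set A = {7, 13, 36, 37}
Set B = {6, 7, 12, 13, 17, 29, 30, 38}
Check each element of B against A:
6 ∉ A (include), 7 ∈ A, 12 ∉ A (include), 13 ∈ A, 17 ∉ A (include), 29 ∉ A (include), 30 ∉ A (include), 38 ∉ A (include)
Elements of B not in A: {6, 12, 17, 29, 30, 38}

{6, 12, 17, 29, 30, 38}


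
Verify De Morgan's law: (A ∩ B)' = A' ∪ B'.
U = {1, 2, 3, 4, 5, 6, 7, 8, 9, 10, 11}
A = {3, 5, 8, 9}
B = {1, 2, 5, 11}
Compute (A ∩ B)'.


U = {1, 2, 3, 4, 5, 6, 7, 8, 9, 10, 11}
A = {3, 5, 8, 9}, B = {1, 2, 5, 11}
A ∩ B = {5}
(A ∩ B)' = U \ (A ∩ B) = {1, 2, 3, 4, 6, 7, 8, 9, 10, 11}
Verification via A' ∪ B': A' = {1, 2, 4, 6, 7, 10, 11}, B' = {3, 4, 6, 7, 8, 9, 10}
A' ∪ B' = {1, 2, 3, 4, 6, 7, 8, 9, 10, 11} ✓

{1, 2, 3, 4, 6, 7, 8, 9, 10, 11}


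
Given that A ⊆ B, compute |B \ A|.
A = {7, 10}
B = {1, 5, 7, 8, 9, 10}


Set A = {7, 10}, |A| = 2
Set B = {1, 5, 7, 8, 9, 10}, |B| = 6
Since A ⊆ B: B \ A = {1, 5, 8, 9}
|B| - |A| = 6 - 2 = 4

4


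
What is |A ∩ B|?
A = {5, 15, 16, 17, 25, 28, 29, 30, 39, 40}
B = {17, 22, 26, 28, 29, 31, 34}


Set A = {5, 15, 16, 17, 25, 28, 29, 30, 39, 40}
Set B = {17, 22, 26, 28, 29, 31, 34}
A ∩ B = {17, 28, 29}
|A ∩ B| = 3

3


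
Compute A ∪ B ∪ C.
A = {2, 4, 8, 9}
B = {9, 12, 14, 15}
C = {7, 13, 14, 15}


Set A = {2, 4, 8, 9}
Set B = {9, 12, 14, 15}
Set C = {7, 13, 14, 15}
First, A ∪ B = {2, 4, 8, 9, 12, 14, 15}
Then, (A ∪ B) ∪ C = {2, 4, 7, 8, 9, 12, 13, 14, 15}

{2, 4, 7, 8, 9, 12, 13, 14, 15}


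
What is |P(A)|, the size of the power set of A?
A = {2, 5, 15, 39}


Set A = {2, 5, 15, 39}
|A| = 4
The power set P(A) contains all subsets of A.
|P(A)| = 2^|A| = 2^4 = 16

16


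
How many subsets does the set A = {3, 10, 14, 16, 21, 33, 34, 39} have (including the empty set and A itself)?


Set A = {3, 10, 14, 16, 21, 33, 34, 39}
|A| = 8
The power set P(A) contains all subsets of A.
|P(A)| = 2^|A| = 2^8 = 256

256
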